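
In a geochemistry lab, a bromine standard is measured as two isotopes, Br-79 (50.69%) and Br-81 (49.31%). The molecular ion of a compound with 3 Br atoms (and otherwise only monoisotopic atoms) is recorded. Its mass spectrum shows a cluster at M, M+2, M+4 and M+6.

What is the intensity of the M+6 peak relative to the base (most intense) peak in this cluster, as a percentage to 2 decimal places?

Term probabilities: M 0.1302, M+2 0.3801, M+4 0.3698, M+6 0.1199. Base peak = M+2.
P(M+2) = C(3,1) × 0.5069^2 × 0.4931^1 = 3 × 0.25694761 × 0.4931 = 0.380103 (base)
P(M+6) = C(3,3) × 0.5069^0 × 0.4931^3 = 1 × 1.0000 × 0.11989609 = 0.119896
Relative intensity = 0.119896 / 0.380103 × 100 = 31.54

31.54%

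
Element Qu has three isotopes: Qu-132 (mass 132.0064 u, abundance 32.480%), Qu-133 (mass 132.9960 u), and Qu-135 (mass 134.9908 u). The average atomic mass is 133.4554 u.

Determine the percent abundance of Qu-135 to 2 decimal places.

39.14%

Let x and y be the fractions of Qu-133 and Qu-135. Then x + y = 1 − 0.32480 = 0.67520 and 132.9960x + 134.9908y = 133.4554 − 0.32480×132.0064 = 90.57972128.
Substituting: 132.9960x + 134.9908(0.67520 − x) = 90.57972128
(132.9960 − 134.9908)x = -0.56606688  ⇒  x = 0.28377, y = 0.39143
Qu-133: 28.38%, Qu-135: 39.14%.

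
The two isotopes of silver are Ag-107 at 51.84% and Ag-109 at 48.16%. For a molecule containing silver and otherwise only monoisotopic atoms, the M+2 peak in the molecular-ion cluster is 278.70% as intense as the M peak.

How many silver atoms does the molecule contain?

3

For n independent Ag atoms, I(M+2)/I(M) = n · (abundance Ag-109) / (abundance Ag-107) = n · 0.4816/0.5184.
n = 2.7870 × 0.5184/0.4816 = 3.00 ≈ 3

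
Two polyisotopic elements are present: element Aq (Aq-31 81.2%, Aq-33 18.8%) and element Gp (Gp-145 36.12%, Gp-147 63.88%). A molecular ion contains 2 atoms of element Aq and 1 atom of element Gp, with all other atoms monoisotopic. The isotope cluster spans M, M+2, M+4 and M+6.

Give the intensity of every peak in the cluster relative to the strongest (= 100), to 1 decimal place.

44.8 : 100.0 : 39.1 : 4.2

Element Aq pattern (n=2): 0.659344 : 0.305312 : 0.035344
Element Gp pattern (n=1): 0.3612 : 0.6388
Convolve the two distributions (both contribute in 2-u steps):
  M: 0.659344×0.3612 = 0.238155
  M+2: 0.659344×0.6388 + 0.305312×0.3612 = 0.531468
  M+4: 0.305312×0.6388 + 0.035344×0.3612 = 0.207800
  M+6: 0.035344×0.6388 = 0.022578
Scale to base peak (0.531468) = 100: 44.8 : 100.0 : 39.1 : 4.2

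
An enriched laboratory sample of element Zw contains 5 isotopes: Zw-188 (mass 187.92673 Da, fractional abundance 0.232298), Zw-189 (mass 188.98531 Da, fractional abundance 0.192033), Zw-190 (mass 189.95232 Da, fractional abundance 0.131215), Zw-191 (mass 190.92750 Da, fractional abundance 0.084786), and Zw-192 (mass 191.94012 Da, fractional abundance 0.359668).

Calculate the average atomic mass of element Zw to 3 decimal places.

190.094 Da

Weight each isotope mass by its fractional abundance: 0.232298 × 187.92673 + 0.192033 × 188.98531 + 0.131215 × 189.95232 + 0.084786 × 190.92750 + 0.359668 × 191.94012
= 43.655004 + 36.291416 + 24.924594 + 16.187979 + 69.034719 = 190.093712 Da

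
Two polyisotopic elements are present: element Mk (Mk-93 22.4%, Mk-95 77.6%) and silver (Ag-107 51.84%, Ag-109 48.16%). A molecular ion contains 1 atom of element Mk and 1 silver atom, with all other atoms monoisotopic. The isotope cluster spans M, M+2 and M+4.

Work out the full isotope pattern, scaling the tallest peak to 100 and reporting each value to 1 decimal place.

22.8 : 100.0 : 73.3

Element Mk pattern (n=1): 0.2240 : 0.7760
Silver pattern (n=1): 0.5184 : 0.4816
Convolve the two distributions (both contribute in 2-u steps):
  M: 0.2240×0.5184 = 0.116122
  M+2: 0.2240×0.4816 + 0.7760×0.5184 = 0.510157
  M+4: 0.7760×0.4816 = 0.373722
Scale to base peak (0.510157) = 100: 22.8 : 100.0 : 73.3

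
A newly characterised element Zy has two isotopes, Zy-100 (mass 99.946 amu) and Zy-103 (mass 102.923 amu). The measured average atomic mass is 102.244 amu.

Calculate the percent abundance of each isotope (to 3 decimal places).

Zy-100: 22.808%, Zy-103: 77.192%

With x = fraction of Zy-100 (so Zy-103 is 1 − x):
99.946·x + 102.923·(1 − x) = 102.244
(99.946 − 102.923)·x = 102.244 − 102.923
x = -0.679 / -2.977 = 0.22808 → 22.808% Zy-100, 77.192% Zy-103.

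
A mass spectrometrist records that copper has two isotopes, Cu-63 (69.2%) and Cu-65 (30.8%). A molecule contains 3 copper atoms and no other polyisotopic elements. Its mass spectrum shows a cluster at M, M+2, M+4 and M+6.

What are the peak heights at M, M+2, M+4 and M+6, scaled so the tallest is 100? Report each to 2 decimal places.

74.89 : 100.00 : 44.51 : 6.60

The 3 Cu atoms are independent, so intensities follow the terms of (0.692 + 0.308)^3.
P(M) = 0.692^3 = 0.331374
P(M+2) = 3 × 0.692^2 × 0.308^1 = 0.442470
P(M+4) = 3 × 0.692^1 × 0.308^2 = 0.196938
P(M+6) = 0.308^3 = 0.029218
The M+2 peak is largest (0.442470); scaling to 100 gives 74.89 : 100.00 : 44.51 : 6.60.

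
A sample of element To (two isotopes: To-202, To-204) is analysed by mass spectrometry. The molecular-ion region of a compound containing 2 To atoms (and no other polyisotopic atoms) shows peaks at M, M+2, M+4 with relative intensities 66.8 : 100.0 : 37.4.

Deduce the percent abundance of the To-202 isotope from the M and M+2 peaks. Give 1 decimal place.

57.2%

Let p = fractional abundance of To-202. I(M+2)/I(M) = [C(2,1)·p^1·(1−p)] / p^2 = 2·(1−p)/p = 100.0/66.8 = 1.4970
(1−p)/p = 1.4970/2 = 0.7485  ⇒  p = 1/(1 + 0.7485) = 0.5719
To-202: 57.2%, To-204: 42.8%.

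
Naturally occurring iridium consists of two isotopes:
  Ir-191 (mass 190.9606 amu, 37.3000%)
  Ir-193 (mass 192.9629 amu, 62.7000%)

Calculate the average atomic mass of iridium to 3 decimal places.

192.216 amu

Weight each isotope mass by its fractional abundance: 0.373000 × 190.9606 + 0.627000 × 192.9629
= 71.22830 + 120.98774 = 192.21604 amu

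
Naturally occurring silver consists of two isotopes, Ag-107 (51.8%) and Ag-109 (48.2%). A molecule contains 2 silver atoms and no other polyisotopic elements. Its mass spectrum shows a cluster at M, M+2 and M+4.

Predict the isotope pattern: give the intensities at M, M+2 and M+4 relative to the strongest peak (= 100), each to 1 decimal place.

53.7 : 100.0 : 46.5

Each Ag atom is independently Ag-107 (p = 0.518) or Ag-109 (q = 0.482); the cluster is the binomial expansion (p + q)^2.
P(M) = 0.518^2 = 0.268324
P(M+2) = 2 × 0.518^1 × 0.482^1 = 0.499352
P(M+4) = 0.482^2 = 0.232324
The M+2 peak is largest (0.499352); scaling to 100 gives 53.7 : 100.0 : 46.5.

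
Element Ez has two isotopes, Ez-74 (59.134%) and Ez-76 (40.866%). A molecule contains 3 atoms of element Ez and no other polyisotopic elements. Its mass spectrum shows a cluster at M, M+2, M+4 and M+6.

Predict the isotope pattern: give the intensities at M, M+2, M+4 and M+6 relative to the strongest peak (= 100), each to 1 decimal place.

The 3 Ez atoms are independent, so intensities follow the terms of (0.59134 + 0.40866)^3.
P(M) = 0.59134^3 = 0.206782
P(M+2) = 3 × 0.59134^2 × 0.40866^1 = 0.428704
P(M+4) = 3 × 0.59134^1 × 0.40866^2 = 0.296267
P(M+6) = 0.40866^3 = 0.068247
The M+2 peak is largest (0.428704); scaling to 100 gives 48.2 : 100.0 : 69.1 : 15.9.

48.2 : 100.0 : 69.1 : 15.9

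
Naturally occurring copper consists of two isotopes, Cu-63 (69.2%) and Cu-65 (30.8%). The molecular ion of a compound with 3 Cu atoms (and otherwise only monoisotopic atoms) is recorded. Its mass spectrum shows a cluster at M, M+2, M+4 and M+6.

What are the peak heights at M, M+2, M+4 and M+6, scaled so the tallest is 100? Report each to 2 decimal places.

74.89 : 100.00 : 44.51 : 6.60

Expanding (0.692 + 0.308)^3:
P(M) = 0.692^3 = 0.331374
P(M+2) = 3 × 0.692^2 × 0.308^1 = 0.442470
P(M+4) = 3 × 0.692^1 × 0.308^2 = 0.196938
P(M+6) = 0.308^3 = 0.029218
The M+2 peak is largest (0.442470); scaling to 100 gives 74.89 : 100.00 : 44.51 : 6.60.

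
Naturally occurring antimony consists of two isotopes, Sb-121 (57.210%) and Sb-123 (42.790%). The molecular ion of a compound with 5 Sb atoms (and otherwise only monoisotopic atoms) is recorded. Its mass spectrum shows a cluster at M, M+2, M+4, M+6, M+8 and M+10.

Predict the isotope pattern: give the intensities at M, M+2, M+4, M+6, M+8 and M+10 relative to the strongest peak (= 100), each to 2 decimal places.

Each Sb atom is independently Sb-121 (p = 0.57210) or Sb-123 (q = 0.42790); the cluster is the binomial expansion (p + q)^5.
P(M) = 0.57210^5 = 0.061286
P(M+2) = 5 × 0.57210^4 × 0.42790^1 = 0.229192
P(M+4) = 10 × 0.57210^3 × 0.42790^2 = 0.342847
P(M+6) = 10 × 0.57210^2 × 0.42790^3 = 0.256431
P(M+8) = 5 × 0.57210^1 × 0.42790^4 = 0.095898
P(M+10) = 0.42790^5 = 0.014345
The M+4 peak is largest (0.342847); scaling to 100 gives 17.88 : 66.85 : 100.00 : 74.79 : 27.97 : 4.18.

17.88 : 66.85 : 100.00 : 74.79 : 27.97 : 4.18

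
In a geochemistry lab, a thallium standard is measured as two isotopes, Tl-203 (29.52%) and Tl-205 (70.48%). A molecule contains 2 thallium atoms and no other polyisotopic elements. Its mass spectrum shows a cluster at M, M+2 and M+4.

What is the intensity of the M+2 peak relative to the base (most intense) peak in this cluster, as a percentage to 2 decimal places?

83.77%

Term probabilities: M 0.0871, M+2 0.4161, M+4 0.4967. Base peak = M+4.
P(M+4) = C(2,2) × 0.2952^0 × 0.7048^2 = 1 × 1.0000 × 0.49674304 = 0.496743 (base)
P(M+2) = C(2,1) × 0.2952^1 × 0.7048^1 = 2 × 0.2952 × 0.7048 = 0.416114
Relative intensity = 0.416114 / 0.496743 × 100 = 83.77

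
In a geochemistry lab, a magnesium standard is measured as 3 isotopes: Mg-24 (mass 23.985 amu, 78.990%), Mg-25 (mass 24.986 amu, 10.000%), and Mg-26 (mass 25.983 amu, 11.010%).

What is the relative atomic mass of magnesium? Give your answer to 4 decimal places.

The abundance-weighted mean is 0.78990 × 23.985 + 0.10000 × 24.986 + 0.11010 × 25.983
= 18.94575 + 2.49860 + 2.86073 = 24.30508 amu

24.3051 amu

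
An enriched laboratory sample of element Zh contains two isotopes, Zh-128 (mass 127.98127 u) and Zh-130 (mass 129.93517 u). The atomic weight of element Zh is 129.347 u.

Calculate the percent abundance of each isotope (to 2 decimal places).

Zh-128: 30.10%, Zh-130: 69.90%

With x = fraction of Zh-128 (so Zh-130 is 1 − x):
127.98127·x + 129.93517·(1 − x) = 129.347
(127.98127 − 129.93517)·x = 129.347 − 129.93517
x = -0.58817 / -1.95390 = 0.30102 → 30.10% Zh-128, 69.90% Zh-130.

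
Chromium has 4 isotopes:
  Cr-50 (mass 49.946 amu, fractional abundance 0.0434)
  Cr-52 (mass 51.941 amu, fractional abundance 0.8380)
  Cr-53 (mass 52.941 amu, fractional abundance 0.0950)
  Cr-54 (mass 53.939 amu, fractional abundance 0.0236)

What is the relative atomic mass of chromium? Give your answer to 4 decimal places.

Weight each isotope mass by its fractional abundance: 0.0434 × 49.946 + 0.8380 × 51.941 + 0.0950 × 52.941 + 0.0236 × 53.939
= 2.16766 + 43.52656 + 5.02940 + 1.27296 = 51.99658 amu

51.9966 amu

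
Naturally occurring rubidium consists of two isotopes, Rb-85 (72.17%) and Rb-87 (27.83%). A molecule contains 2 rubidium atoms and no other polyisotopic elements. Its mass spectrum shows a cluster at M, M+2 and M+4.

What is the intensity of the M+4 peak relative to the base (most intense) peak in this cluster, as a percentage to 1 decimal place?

Binomial terms of (0.7217 + 0.2783)^2: M 0.5209, M+2 0.4017, M+4 0.0775 → M is the base peak.
P(M) = C(2,0) × 0.7217^2 × 0.2783^0 = 1 × 0.52085089 × 1.0000 = 0.520851 (base)
P(M+4) = C(2,2) × 0.7217^0 × 0.2783^2 = 1 × 1.0000 × 0.07745089 = 0.077451
Relative intensity = 0.077451 / 0.520851 × 100 = 14.9

14.9%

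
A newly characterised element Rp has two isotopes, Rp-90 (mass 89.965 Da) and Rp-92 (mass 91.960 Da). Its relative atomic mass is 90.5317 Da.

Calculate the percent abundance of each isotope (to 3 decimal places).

Rp-90: 71.594%, Rp-92: 28.406%

Let x be the fractional abundance of Rp-90; then Rp-92 has abundance 1 − x.
89.965·x + 91.960·(1 − x) = 90.5317
(89.965 − 91.960)·x = 90.5317 − 91.960
x = -1.4283 / -1.995 = 0.71594 → 71.594% Rp-90, 28.406% Rp-92.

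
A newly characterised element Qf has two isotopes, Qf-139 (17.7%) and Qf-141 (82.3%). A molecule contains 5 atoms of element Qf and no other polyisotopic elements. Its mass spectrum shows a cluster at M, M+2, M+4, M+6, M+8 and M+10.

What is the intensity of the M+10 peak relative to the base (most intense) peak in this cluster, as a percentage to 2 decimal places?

Binomial terms of (0.177 + 0.823)^5: M 0.0002, M+2 0.0040, M+4 0.0376, M+6 0.1746, M+8 0.4060, M+10 0.3776 → M+8 is the base peak.
P(M+8) = C(5,4) × 0.177^1 × 0.823^4 = 5 × 0.1770 × 0.45877457 = 0.406015 (base)
P(M+10) = C(5,5) × 0.177^0 × 0.823^5 = 1 × 1.0000 × 0.37757147 = 0.377571
Relative intensity = 0.377571 / 0.406015 × 100 = 92.99

92.99%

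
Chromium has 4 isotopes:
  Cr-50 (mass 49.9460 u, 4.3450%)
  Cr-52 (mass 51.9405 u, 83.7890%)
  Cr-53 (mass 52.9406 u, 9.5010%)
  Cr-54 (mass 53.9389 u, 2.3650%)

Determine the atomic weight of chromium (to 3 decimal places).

Weight each isotope mass by its fractional abundance: 0.043450 × 49.9460 + 0.837890 × 51.9405 + 0.095010 × 52.9406 + 0.023650 × 53.9389
= 2.17015 + 43.52043 + 5.02989 + 1.27565 = 51.99612 u

51.996 u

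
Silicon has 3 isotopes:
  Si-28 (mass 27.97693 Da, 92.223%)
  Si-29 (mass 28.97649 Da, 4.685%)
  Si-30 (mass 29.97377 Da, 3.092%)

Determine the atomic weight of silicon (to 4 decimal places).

28.0855 Da

The abundance-weighted mean is 0.92223 × 27.97693 + 0.04685 × 28.97649 + 0.03092 × 29.97377
= 25.801164 + 1.357549 + 0.926789 = 28.085502 Da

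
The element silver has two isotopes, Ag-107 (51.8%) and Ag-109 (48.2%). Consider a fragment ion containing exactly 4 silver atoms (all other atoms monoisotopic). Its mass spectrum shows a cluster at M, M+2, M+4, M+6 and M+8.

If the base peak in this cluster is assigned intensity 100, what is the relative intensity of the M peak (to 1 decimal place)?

Term probabilities: M 0.0720, M+2 0.2680, M+4 0.3740, M+6 0.2320, M+8 0.0540. Base peak = M+4.
P(M+4) = C(4,2) × 0.518^2 × 0.482^2 = 6 × 0.268324 × 0.232324 = 0.374029 (base)
P(M) = C(4,0) × 0.518^4 × 0.482^0 = 1 × 0.07199777 × 1.0000 = 0.071998
Relative intensity = 0.071998 / 0.374029 × 100 = 19.2

19.2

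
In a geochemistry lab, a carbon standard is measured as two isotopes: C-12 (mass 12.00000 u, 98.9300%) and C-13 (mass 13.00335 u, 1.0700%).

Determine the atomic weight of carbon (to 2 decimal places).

Average mass = Σ (abundance × isotope mass) = 0.989300 × 12.00000 + 0.010700 × 13.00335
= 11.871600 + 0.139136 = 12.010736 u

12.01 u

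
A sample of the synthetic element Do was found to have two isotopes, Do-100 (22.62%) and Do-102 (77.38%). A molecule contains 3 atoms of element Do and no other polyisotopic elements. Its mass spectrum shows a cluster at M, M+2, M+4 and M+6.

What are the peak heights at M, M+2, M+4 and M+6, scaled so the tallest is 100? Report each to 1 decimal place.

Expanding (0.2262 + 0.7738)^3:
P(M) = 0.2262^3 = 0.011574
P(M+2) = 3 × 0.2262^2 × 0.7738^1 = 0.118778
P(M+4) = 3 × 0.2262^1 × 0.7738^2 = 0.406323
P(M+6) = 0.7738^3 = 0.463325
The M+6 peak is largest (0.463325); scaling to 100 gives 2.5 : 25.6 : 87.7 : 100.0.

2.5 : 25.6 : 87.7 : 100.0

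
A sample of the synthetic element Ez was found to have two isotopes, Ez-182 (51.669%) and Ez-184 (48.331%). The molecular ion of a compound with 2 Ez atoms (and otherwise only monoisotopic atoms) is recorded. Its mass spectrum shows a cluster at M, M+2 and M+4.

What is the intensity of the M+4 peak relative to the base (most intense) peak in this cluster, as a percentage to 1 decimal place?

(0.51669 + 0.48331)^2 gives M 0.2670, M+2 0.4994, M+4 0.2336; the largest is M+2.
P(M+2) = C(2,1) × 0.51669^1 × 0.48331^1 = 2 × 0.51669 × 0.48331 = 0.499443 (base)
P(M+4) = C(2,2) × 0.51669^0 × 0.48331^2 = 1 × 1.0000 × 0.23358856 = 0.233589
Relative intensity = 0.233589 / 0.499443 × 100 = 46.8

46.8%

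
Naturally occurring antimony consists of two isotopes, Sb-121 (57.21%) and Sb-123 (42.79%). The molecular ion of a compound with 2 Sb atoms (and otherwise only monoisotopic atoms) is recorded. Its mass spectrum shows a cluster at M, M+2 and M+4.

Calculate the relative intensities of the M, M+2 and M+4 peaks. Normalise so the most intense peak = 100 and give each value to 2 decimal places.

66.85 : 100.00 : 37.40

Each Sb atom is independently Sb-121 (p = 0.5721) or Sb-123 (q = 0.4279); the cluster is the binomial expansion (p + q)^2.
P(M) = 0.5721^2 = 0.327298
P(M+2) = 2 × 0.5721^1 × 0.4279^1 = 0.489603
P(M+4) = 0.4279^2 = 0.183098
The M+2 peak is largest (0.489603); scaling to 100 gives 66.85 : 100.00 : 37.40.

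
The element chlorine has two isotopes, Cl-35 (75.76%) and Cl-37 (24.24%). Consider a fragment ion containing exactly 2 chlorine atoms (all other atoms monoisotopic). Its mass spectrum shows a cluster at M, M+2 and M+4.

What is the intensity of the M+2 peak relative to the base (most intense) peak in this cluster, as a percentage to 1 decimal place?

64.0%

Binomial terms of (0.7576 + 0.2424)^2: M 0.5740, M+2 0.3673, M+4 0.0588 → M is the base peak.
P(M) = C(2,0) × 0.7576^2 × 0.2424^0 = 1 × 0.57395776 × 1.0000 = 0.573958 (base)
P(M+2) = C(2,1) × 0.7576^1 × 0.2424^1 = 2 × 0.7576 × 0.2424 = 0.367284
Relative intensity = 0.367284 / 0.573958 × 100 = 64.0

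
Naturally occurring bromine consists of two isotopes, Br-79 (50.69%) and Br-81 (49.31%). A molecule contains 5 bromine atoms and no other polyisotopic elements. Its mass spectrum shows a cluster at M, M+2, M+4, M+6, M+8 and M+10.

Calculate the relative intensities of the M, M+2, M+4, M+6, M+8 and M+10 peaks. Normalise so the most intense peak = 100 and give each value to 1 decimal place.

The 5 Br atoms are independent, so intensities follow the terms of (0.5069 + 0.4931)^5.
P(M) = 0.5069^5 = 0.033467
P(M+2) = 5 × 0.5069^4 × 0.4931^1 = 0.162777
P(M+4) = 10 × 0.5069^3 × 0.4931^2 = 0.316692
P(M+6) = 10 × 0.5069^2 × 0.4931^3 = 0.308070
P(M+8) = 5 × 0.5069^1 × 0.4931^4 = 0.149842
P(M+10) = 0.4931^5 = 0.029152
The M+4 peak is largest (0.316692); scaling to 100 gives 10.6 : 51.4 : 100.0 : 97.3 : 47.3 : 9.2.

10.6 : 51.4 : 100.0 : 97.3 : 47.3 : 9.2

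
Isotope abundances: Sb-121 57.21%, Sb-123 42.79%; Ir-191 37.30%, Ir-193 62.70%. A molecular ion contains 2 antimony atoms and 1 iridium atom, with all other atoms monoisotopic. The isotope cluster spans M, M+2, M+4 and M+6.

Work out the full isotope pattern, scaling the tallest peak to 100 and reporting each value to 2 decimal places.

Antimony pattern (n=2): 0.32729841 : 0.48960318 : 0.18309841
Iridium pattern (n=1): 0.3730 : 0.6270
Convolve the two distributions (both contribute in 2-u steps):
  M: 0.32729841×0.3730 = 0.122082
  M+2: 0.32729841×0.6270 + 0.48960318×0.3730 = 0.387838
  M+4: 0.48960318×0.6270 + 0.18309841×0.3730 = 0.375277
  M+6: 0.18309841×0.6270 = 0.114803
Scale to base peak (0.387838) = 100: 31.48 : 100.00 : 96.76 : 29.60

31.48 : 100.00 : 96.76 : 29.60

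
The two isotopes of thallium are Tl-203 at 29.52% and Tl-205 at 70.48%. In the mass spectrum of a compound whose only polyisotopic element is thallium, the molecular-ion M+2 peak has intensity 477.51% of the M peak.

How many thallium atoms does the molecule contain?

2

With n Tl atoms, P(M+2)/P(M) = C(n,1)·p^(n−1)q / p^n = n·q/p = n · 0.7048/0.2952.
n = 4.7751 × 0.2952/0.7048 = 2.00 ≈ 2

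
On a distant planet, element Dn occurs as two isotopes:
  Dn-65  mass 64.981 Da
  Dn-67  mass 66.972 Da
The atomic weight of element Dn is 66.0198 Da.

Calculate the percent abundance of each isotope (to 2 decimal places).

Dn-65: 47.83%, Dn-67: 52.17%

Let x be the fractional abundance of Dn-65; then Dn-67 has abundance 1 − x.
64.981·x + 66.972·(1 − x) = 66.0198
(64.981 − 66.972)·x = 66.0198 − 66.972
x = -0.9522 / -1.991 = 0.47825 → 47.83% Dn-65, 52.17% Dn-67.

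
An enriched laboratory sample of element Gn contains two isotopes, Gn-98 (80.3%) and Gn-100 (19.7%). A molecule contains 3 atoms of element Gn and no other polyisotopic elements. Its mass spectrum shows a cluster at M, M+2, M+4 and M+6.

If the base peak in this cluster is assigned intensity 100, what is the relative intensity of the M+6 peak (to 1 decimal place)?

1.5

Term probabilities: M 0.5178, M+2 0.3811, M+4 0.0935, M+6 0.0076. Base peak = M.
P(M) = C(3,0) × 0.803^3 × 0.197^0 = 1 × 0.51778163 × 1.0000 = 0.517782 (base)
P(M+6) = C(3,3) × 0.803^0 × 0.197^3 = 1 × 1.0000 × 0.00764537 = 0.007645
Relative intensity = 0.007645 / 0.517782 × 100 = 1.5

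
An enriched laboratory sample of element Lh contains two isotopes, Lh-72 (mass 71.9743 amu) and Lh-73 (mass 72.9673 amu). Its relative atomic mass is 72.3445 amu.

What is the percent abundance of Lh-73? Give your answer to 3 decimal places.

With x = fraction of Lh-72 (so Lh-73 is 1 − x):
71.9743·x + 72.9673·(1 − x) = 72.3445
(71.9743 − 72.9673)·x = 72.3445 − 72.9673
x = -0.6228 / -0.9930 = 0.62719 → 62.719% Lh-72, 37.281% Lh-73.

37.281%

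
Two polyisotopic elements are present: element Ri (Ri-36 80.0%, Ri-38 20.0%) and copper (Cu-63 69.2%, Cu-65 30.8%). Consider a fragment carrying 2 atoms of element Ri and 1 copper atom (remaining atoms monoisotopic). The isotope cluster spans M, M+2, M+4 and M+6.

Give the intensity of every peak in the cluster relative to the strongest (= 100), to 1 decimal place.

Element Ri pattern (n=2): 0.6400 : 0.3200 : 0.0400
Copper pattern (n=1): 0.6920 : 0.3080
Convolve the two distributions (both contribute in 2-u steps):
  M: 0.6400×0.6920 = 0.442880
  M+2: 0.6400×0.3080 + 0.3200×0.6920 = 0.418560
  M+4: 0.3200×0.3080 + 0.0400×0.6920 = 0.126240
  M+6: 0.0400×0.3080 = 0.012320
Scale to base peak (0.442880) = 100: 100.0 : 94.5 : 28.5 : 2.8

100.0 : 94.5 : 28.5 : 2.8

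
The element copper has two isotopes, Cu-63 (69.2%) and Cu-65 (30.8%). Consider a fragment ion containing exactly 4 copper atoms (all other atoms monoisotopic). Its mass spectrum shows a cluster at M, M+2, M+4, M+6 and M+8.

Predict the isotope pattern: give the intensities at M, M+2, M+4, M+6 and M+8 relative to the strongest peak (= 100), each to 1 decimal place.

56.2 : 100.0 : 66.8 : 19.8 : 2.2

Each Cu atom is independently Cu-63 (p = 0.692) or Cu-65 (q = 0.308); the cluster is the binomial expansion (p + q)^4.
P(M) = 0.692^4 = 0.229311
P(M+2) = 4 × 0.692^3 × 0.308^1 = 0.408253
P(M+4) = 6 × 0.692^2 × 0.308^2 = 0.272562
P(M+6) = 4 × 0.692^1 × 0.308^3 = 0.080876
P(M+8) = 0.308^4 = 0.008999
The M+2 peak is largest (0.408253); scaling to 100 gives 56.2 : 100.0 : 66.8 : 19.8 : 2.2.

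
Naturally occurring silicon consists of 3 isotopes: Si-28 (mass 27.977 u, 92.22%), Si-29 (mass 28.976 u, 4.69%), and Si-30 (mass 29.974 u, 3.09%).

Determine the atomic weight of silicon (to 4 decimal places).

The abundance-weighted mean is 0.9222 × 27.977 + 0.0469 × 28.976 + 0.0309 × 29.974
= 25.80039 + 1.35897 + 0.92620 = 28.08556 u

28.0856 u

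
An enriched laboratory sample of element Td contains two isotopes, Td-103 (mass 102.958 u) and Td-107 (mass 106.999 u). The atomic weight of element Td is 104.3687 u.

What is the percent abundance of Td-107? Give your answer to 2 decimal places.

34.91%

Writing the weighted mean with unknown fraction x of Td-103:
102.958·x + 106.999·(1 − x) = 104.3687
(102.958 − 106.999)·x = 104.3687 − 106.999
x = -2.6303 / -4.041 = 0.65090 → 65.09% Td-103, 34.91% Td-107.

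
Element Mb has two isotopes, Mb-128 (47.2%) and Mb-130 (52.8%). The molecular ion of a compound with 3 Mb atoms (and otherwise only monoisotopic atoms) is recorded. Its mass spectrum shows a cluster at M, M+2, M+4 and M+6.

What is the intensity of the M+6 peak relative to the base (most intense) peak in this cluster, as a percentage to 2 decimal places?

37.29%

Binomial terms of (0.472 + 0.528)^3: M 0.1052, M+2 0.3529, M+4 0.3948, M+6 0.1472 → M+4 is the base peak.
P(M+4) = C(3,2) × 0.472^1 × 0.528^2 = 3 × 0.4720 × 0.278784 = 0.394758 (base)
P(M+6) = C(3,3) × 0.472^0 × 0.528^3 = 1 × 1.0000 × 0.14719795 = 0.147198
Relative intensity = 0.147198 / 0.394758 × 100 = 37.29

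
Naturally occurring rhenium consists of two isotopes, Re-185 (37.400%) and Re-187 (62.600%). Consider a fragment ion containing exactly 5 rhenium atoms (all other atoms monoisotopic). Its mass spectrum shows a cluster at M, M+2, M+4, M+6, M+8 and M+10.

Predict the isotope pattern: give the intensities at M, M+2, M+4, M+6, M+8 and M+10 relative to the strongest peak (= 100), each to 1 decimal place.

2.1 : 17.8 : 59.7 : 100.0 : 83.7 : 28.0

The 5 Re atoms are independent, so intensities follow the terms of (0.37400 + 0.62600)^5.
P(M) = 0.37400^5 = 0.007317
P(M+2) = 5 × 0.37400^4 × 0.62600^1 = 0.061239
P(M+4) = 10 × 0.37400^3 × 0.62600^2 = 0.205005
P(M+6) = 10 × 0.37400^2 × 0.62600^3 = 0.343136
P(M+8) = 5 × 0.37400^1 × 0.62600^4 = 0.287170
P(M+10) = 0.62600^5 = 0.096133
The M+6 peak is largest (0.343136); scaling to 100 gives 2.1 : 17.8 : 59.7 : 100.0 : 83.7 : 28.0.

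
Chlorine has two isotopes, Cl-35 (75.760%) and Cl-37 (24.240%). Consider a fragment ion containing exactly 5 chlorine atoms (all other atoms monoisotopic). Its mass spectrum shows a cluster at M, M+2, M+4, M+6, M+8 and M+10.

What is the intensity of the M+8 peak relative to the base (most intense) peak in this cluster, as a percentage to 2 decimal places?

(0.75760 + 0.24240)^5 gives M 0.2496, M+2 0.3993, M+4 0.2555, M+6 0.0817, M+8 0.0131, M+10 0.0008; the largest is M+2.
P(M+2) = C(5,1) × 0.75760^4 × 0.24240^1 = 5 × 0.32942751 × 0.2424 = 0.399266 (base)
P(M+8) = C(5,4) × 0.75760^1 × 0.24240^4 = 5 × 0.7576 × 0.00345247 = 0.013078
Relative intensity = 0.013078 / 0.399266 × 100 = 3.28

3.28%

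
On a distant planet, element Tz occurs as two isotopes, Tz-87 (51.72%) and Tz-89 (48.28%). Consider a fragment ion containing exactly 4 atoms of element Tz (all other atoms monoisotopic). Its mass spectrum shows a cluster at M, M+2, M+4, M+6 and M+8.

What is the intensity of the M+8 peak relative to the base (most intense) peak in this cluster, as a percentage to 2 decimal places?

Binomial terms of (0.5172 + 0.4828)^4: M 0.0716, M+2 0.2672, M+4 0.3741, M+6 0.2328, M+8 0.0543 → M+4 is the base peak.
P(M+4) = C(4,2) × 0.5172^2 × 0.4828^2 = 6 × 0.26749584 × 0.23309584 = 0.374113 (base)
P(M+8) = C(4,4) × 0.5172^0 × 0.4828^4 = 1 × 1.0000 × 0.05433367 = 0.054334
Relative intensity = 0.054334 / 0.374113 × 100 = 14.52

14.52%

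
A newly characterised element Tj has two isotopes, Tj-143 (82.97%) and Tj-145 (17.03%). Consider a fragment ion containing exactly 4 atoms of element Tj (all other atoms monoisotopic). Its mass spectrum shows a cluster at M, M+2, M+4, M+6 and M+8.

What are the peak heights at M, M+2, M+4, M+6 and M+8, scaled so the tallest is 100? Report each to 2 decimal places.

Each Tj atom is independently Tj-143 (p = 0.8297) or Tj-145 (q = 0.1703); the cluster is the binomial expansion (p + q)^4.
P(M) = 0.8297^4 = 0.473897
P(M+2) = 4 × 0.8297^3 × 0.1703^1 = 0.389079
P(M+4) = 6 × 0.8297^2 × 0.1703^2 = 0.119791
P(M+6) = 4 × 0.8297^1 × 0.1703^3 = 0.016392
P(M+8) = 0.1703^4 = 0.000841
The M peak is largest (0.473897); scaling to 100 gives 100.00 : 82.10 : 25.28 : 3.46 : 0.18.

100.00 : 82.10 : 25.28 : 3.46 : 0.18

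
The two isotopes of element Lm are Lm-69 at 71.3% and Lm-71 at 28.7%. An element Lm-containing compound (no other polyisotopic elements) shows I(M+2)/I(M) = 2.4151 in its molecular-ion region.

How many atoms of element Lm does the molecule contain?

6

With n Lm atoms, P(M+2)/P(M) = C(n,1)·p^(n−1)q / p^n = n·q/p = n · 0.287/0.713.
n = 2.4151 × 0.713/0.287 = 6.00 ≈ 6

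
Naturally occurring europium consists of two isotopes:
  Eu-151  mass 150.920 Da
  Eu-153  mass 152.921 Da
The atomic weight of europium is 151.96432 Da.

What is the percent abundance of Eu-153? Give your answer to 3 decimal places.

Writing the weighted mean with unknown fraction x of Eu-151:
150.920·x + 152.921·(1 − x) = 151.96432
(150.920 − 152.921)·x = 151.96432 − 152.921
x = -0.95668 / -2.001 = 0.47810 → 47.810% Eu-151, 52.190% Eu-153.

52.190%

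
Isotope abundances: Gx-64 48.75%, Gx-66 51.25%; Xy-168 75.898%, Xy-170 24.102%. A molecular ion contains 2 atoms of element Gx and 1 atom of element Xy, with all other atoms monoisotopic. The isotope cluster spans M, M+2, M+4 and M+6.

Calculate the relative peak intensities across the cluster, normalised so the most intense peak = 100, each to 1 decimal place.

Element Gx pattern (n=2): 0.23765625 : 0.4996875 : 0.26265625
Element Xy pattern (n=1): 0.75898 : 0.24102
Convolve the two distributions (both contribute in 2-u steps):
  M: 0.23765625×0.75898 = 0.180376
  M+2: 0.23765625×0.24102 + 0.4996875×0.75898 = 0.436533
  M+4: 0.4996875×0.24102 + 0.26265625×0.75898 = 0.319786
  M+6: 0.26265625×0.24102 = 0.063305
Scale to base peak (0.436533) = 100: 41.3 : 100.0 : 73.3 : 14.5

41.3 : 100.0 : 73.3 : 14.5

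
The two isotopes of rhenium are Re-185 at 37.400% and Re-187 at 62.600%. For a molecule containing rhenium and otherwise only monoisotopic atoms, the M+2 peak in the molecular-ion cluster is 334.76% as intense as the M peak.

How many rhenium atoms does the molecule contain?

The M+2/M ratio from n Re atoms is n · q/p = n · 0.62600/0.37400.
n = 3.3476 × 0.37400/0.62600 = 2.00 ≈ 2

2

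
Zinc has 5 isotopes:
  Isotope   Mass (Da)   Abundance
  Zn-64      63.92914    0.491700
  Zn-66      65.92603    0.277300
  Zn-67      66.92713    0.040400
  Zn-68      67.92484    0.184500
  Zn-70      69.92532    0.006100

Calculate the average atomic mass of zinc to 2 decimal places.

65.38 Da

Average mass = Σ (abundance × isotope mass) = 0.491700 × 63.92914 + 0.277300 × 65.92603 + 0.040400 × 66.92713 + 0.184500 × 67.92484 + 0.006100 × 69.92532
= 31.433958 + 18.281288 + 2.703856 + 12.532133 + 0.426544 = 65.377779 Da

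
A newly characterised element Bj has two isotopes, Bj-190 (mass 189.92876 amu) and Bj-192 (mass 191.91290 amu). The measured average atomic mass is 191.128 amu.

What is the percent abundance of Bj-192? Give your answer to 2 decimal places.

With x = fraction of Bj-190 (so Bj-192 is 1 − x):
189.92876·x + 191.91290·(1 − x) = 191.128
(189.92876 − 191.91290)·x = 191.128 − 191.91290
x = -0.78490 / -1.98414 = 0.39559 → 39.56% Bj-190, 60.44% Bj-192.

60.44%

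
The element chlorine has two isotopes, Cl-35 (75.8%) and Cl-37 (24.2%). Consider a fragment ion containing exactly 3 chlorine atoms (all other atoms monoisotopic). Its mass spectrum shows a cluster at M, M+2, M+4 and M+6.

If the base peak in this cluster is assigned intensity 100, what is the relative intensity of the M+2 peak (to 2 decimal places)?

95.78

Binomial terms of (0.758 + 0.242)^3: M 0.4355, M+2 0.4171, M+4 0.1332, M+6 0.0142 → M is the base peak.
P(M) = C(3,0) × 0.758^3 × 0.242^0 = 1 × 0.43551951 × 1.0000 = 0.435520 (base)
P(M+2) = C(3,1) × 0.758^2 × 0.242^1 = 3 × 0.574564 × 0.2420 = 0.417133
Relative intensity = 0.417133 / 0.435520 × 100 = 95.78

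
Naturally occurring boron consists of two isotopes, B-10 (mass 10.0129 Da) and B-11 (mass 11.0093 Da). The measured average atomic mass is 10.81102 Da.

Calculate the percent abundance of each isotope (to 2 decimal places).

B-10: 19.90%, B-11: 80.10%

Let x be the fractional abundance of B-10; then B-11 has abundance 1 − x.
10.0129·x + 11.0093·(1 − x) = 10.81102
(10.0129 − 11.0093)·x = 10.81102 − 11.0093
x = -0.19828 / -0.9964 = 0.19900 → 19.90% B-10, 80.10% B-11.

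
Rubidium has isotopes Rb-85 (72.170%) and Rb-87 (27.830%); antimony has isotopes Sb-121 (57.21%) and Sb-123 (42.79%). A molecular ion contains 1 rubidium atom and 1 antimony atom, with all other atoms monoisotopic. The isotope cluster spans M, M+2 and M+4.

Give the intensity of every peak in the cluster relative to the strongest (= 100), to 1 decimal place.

88.2 : 100.0 : 25.4

Rubidium pattern (n=1): 0.7217 : 0.2783
Antimony pattern (n=1): 0.5721 : 0.4279
Convolve the two distributions (both contribute in 2-u steps):
  M: 0.7217×0.5721 = 0.412885
  M+2: 0.7217×0.4279 + 0.2783×0.5721 = 0.468031
  M+4: 0.2783×0.4279 = 0.119085
Scale to base peak (0.468031) = 100: 88.2 : 100.0 : 25.4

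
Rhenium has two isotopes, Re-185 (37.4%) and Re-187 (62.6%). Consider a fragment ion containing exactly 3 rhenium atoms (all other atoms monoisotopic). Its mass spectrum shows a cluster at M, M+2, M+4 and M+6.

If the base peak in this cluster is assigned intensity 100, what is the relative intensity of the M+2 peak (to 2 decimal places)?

59.74

Binomial terms of (0.374 + 0.626)^3: M 0.0523, M+2 0.2627, M+4 0.4397, M+6 0.2453 → M+4 is the base peak.
P(M+4) = C(3,2) × 0.374^1 × 0.626^2 = 3 × 0.3740 × 0.391876 = 0.439685 (base)
P(M+2) = C(3,1) × 0.374^2 × 0.626^1 = 3 × 0.139876 × 0.6260 = 0.262687
Relative intensity = 0.262687 / 0.439685 × 100 = 59.74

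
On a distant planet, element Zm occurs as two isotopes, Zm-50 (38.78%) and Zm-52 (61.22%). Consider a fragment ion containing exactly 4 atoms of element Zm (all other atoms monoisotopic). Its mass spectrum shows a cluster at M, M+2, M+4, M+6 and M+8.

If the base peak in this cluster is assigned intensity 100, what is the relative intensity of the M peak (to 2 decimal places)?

Binomial terms of (0.3878 + 0.6122)^4: M 0.0226, M+2 0.1428, M+4 0.3382, M+6 0.3559, M+8 0.1405 → M+6 is the base peak.
P(M+6) = C(4,3) × 0.3878^1 × 0.6122^3 = 4 × 0.3878 × 0.22944573 = 0.355916 (base)
P(M) = C(4,0) × 0.3878^4 × 0.6122^0 = 1 × 0.0226168 × 1.0000 = 0.022617
Relative intensity = 0.022617 / 0.355916 × 100 = 6.35

6.35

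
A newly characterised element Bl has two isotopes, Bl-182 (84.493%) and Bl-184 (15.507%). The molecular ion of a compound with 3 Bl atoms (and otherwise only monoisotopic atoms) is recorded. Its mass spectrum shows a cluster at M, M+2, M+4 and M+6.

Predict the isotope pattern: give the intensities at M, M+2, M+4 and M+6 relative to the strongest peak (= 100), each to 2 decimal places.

100.00 : 55.06 : 10.10 : 0.62

The 3 Bl atoms are independent, so intensities follow the terms of (0.84493 + 0.15507)^3.
P(M) = 0.84493^3 = 0.603201
P(M+2) = 3 × 0.84493^2 × 0.15507^1 = 0.332117
P(M+4) = 3 × 0.84493^1 × 0.15507^2 = 0.060953
P(M+6) = 0.15507^3 = 0.003729
The M peak is largest (0.603201); scaling to 100 gives 100.00 : 55.06 : 10.10 : 0.62.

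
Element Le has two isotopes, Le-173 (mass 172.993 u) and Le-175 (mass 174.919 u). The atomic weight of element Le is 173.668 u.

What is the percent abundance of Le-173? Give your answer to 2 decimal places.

64.95%

Writing the weighted mean with unknown fraction x of Le-173:
172.993·x + 174.919·(1 − x) = 173.668
(172.993 − 174.919)·x = 173.668 − 174.919
x = -1.251 / -1.926 = 0.64953 → 64.95% Le-173, 35.05% Le-175.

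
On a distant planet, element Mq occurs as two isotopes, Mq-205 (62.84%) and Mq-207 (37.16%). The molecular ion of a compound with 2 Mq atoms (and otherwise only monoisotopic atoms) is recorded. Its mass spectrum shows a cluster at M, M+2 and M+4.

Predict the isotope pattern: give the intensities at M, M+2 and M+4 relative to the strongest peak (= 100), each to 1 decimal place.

84.6 : 100.0 : 29.6

Each Mq atom is independently Mq-205 (p = 0.6284) or Mq-207 (q = 0.3716); the cluster is the binomial expansion (p + q)^2.
P(M) = 0.6284^2 = 0.394887
P(M+2) = 2 × 0.6284^1 × 0.3716^1 = 0.467027
P(M+4) = 0.3716^2 = 0.138087
The M+2 peak is largest (0.467027); scaling to 100 gives 84.6 : 100.0 : 29.6.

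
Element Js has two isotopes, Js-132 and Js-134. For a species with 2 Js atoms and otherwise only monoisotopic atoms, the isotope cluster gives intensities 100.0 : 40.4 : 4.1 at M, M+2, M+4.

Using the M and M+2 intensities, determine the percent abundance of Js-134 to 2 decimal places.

16.81%

Write p for the Js-132 fraction. I(M+2)/I(M) = [C(2,1)·p^1·(1−p)] / p^2 = 2·(1−p)/p = 40.4/100.0 = 0.4040
(1−p)/p = 0.4040/2 = 0.2020  ⇒  p = 1/(1 + 0.2020) = 0.8319
Js-132: 83.19%, Js-134: 16.81%.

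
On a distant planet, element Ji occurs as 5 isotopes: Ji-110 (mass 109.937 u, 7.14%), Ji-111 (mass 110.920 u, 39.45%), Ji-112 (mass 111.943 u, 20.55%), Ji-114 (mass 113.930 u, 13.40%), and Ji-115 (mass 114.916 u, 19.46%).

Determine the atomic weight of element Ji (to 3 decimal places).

112.241 u

Ar = Σ fᵢ·mᵢ = 0.0714 × 109.937 + 0.3945 × 110.920 + 0.2055 × 111.943 + 0.1340 × 113.930 + 0.1946 × 114.916
= 7.8495 + 43.7579 + 23.0043 + 15.2666 + 22.3627 = 112.2410 u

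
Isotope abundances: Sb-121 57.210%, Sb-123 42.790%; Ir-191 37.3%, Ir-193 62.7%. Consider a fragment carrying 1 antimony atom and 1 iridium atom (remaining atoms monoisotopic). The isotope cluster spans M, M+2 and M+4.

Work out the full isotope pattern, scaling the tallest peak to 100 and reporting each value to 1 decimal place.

41.2 : 100.0 : 51.8

Antimony pattern (n=1): 0.5721 : 0.4279
Iridium pattern (n=1): 0.3730 : 0.6270
Convolve the two distributions (both contribute in 2-u steps):
  M: 0.5721×0.3730 = 0.213393
  M+2: 0.5721×0.6270 + 0.4279×0.3730 = 0.518313
  M+4: 0.4279×0.6270 = 0.268293
Scale to base peak (0.518313) = 100: 41.2 : 100.0 : 51.8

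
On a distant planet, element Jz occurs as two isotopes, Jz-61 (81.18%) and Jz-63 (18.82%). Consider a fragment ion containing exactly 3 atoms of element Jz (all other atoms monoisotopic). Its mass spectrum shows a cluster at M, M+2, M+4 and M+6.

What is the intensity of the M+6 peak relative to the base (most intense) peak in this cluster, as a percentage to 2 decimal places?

Term probabilities: M 0.5350, M+2 0.3721, M+4 0.0863, M+6 0.0067. Base peak = M.
P(M) = C(3,0) × 0.8118^3 × 0.1882^0 = 1 × 0.53499182 × 1.0000 = 0.534992 (base)
P(M+6) = C(3,3) × 0.8118^0 × 0.1882^3 = 1 × 1.0000 × 0.0066659 = 0.006666
Relative intensity = 0.006666 / 0.534992 × 100 = 1.25

1.25%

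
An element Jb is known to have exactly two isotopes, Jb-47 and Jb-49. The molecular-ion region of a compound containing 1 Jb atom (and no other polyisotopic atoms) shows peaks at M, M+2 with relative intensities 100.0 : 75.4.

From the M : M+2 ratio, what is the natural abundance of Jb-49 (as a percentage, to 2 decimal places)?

Write p for the Jb-47 fraction. I(M+2)/I(M) = [C(1,1)·p^0·(1−p)] / p^1 = 1·(1−p)/p = 75.4/100.0 = 0.7540
(1−p)/p = 0.7540/1 = 0.7540  ⇒  p = 1/(1 + 0.7540) = 0.5701
Jb-47: 57.01%, Jb-49: 42.99%.

42.99%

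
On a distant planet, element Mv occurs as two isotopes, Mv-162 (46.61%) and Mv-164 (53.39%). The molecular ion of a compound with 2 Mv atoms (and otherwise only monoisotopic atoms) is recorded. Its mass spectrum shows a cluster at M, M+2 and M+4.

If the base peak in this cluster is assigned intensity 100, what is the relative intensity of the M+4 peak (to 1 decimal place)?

Term probabilities: M 0.2172, M+2 0.4977, M+4 0.2850. Base peak = M+2.
P(M+2) = C(2,1) × 0.4661^1 × 0.5339^1 = 2 × 0.4661 × 0.5339 = 0.497702 (base)
P(M+4) = C(2,2) × 0.4661^0 × 0.5339^2 = 1 × 1.0000 × 0.28504921 = 0.285049
Relative intensity = 0.285049 / 0.497702 × 100 = 57.3

57.3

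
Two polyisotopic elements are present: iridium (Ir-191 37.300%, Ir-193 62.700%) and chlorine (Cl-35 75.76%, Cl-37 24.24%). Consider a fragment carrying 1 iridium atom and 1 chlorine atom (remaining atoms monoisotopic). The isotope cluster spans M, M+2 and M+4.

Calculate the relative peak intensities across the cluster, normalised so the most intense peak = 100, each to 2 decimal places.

Iridium pattern (n=1): 0.3730 : 0.6270
Chlorine pattern (n=1): 0.7576 : 0.2424
Convolve the two distributions (both contribute in 2-u steps):
  M: 0.3730×0.7576 = 0.282585
  M+2: 0.3730×0.2424 + 0.6270×0.7576 = 0.565430
  M+4: 0.6270×0.2424 = 0.151985
Scale to base peak (0.565430) = 100: 49.98 : 100.00 : 26.88

49.98 : 100.00 : 26.88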